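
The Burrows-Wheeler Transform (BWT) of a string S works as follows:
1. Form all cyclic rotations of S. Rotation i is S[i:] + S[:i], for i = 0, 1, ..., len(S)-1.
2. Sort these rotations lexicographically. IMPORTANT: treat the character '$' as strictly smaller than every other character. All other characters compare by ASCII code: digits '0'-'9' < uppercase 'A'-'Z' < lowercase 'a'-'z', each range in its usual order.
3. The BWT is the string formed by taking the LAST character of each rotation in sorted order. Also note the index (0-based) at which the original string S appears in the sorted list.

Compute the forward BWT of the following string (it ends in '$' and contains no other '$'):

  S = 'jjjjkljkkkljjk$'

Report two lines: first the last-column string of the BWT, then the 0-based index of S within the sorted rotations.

All 15 rotations (rotation i = S[i:]+S[:i]):
  rot[0] = jjjjkljkkkljjk$
  rot[1] = jjjkljkkkljjk$j
  rot[2] = jjkljkkkljjk$jj
  rot[3] = jkljkkkljjk$jjj
  rot[4] = kljkkkljjk$jjjj
  rot[5] = ljkkkljjk$jjjjk
  rot[6] = jkkkljjk$jjjjkl
  rot[7] = kkkljjk$jjjjklj
  rot[8] = kkljjk$jjjjkljk
  rot[9] = kljjk$jjjjkljkk
  rot[10] = ljjk$jjjjkljkkk
  rot[11] = jjk$jjjjkljkkkl
  rot[12] = jk$jjjjkljkkklj
  rot[13] = k$jjjjkljkkkljj
  rot[14] = $jjjjkljkkkljjk
Sorted (with $ < everything):
  sorted[0] = $jjjjkljkkkljjk  (last char: 'k')
  sorted[1] = jjjjkljkkkljjk$  (last char: '$')
  sorted[2] = jjjkljkkkljjk$j  (last char: 'j')
  sorted[3] = jjk$jjjjkljkkkl  (last char: 'l')
  sorted[4] = jjkljkkkljjk$jj  (last char: 'j')
  sorted[5] = jk$jjjjkljkkklj  (last char: 'j')
  sorted[6] = jkkkljjk$jjjjkl  (last char: 'l')
  sorted[7] = jkljkkkljjk$jjj  (last char: 'j')
  sorted[8] = k$jjjjkljkkkljj  (last char: 'j')
  sorted[9] = kkkljjk$jjjjklj  (last char: 'j')
  sorted[10] = kkljjk$jjjjkljk  (last char: 'k')
  sorted[11] = kljjk$jjjjkljkk  (last char: 'k')
  sorted[12] = kljkkkljjk$jjjj  (last char: 'j')
  sorted[13] = ljjk$jjjjkljkkk  (last char: 'k')
  sorted[14] = ljkkkljjk$jjjjk  (last char: 'k')
Last column: k$jljjljjjkkjkk
Original string S is at sorted index 1

Answer: k$jljjljjjkkjkk
1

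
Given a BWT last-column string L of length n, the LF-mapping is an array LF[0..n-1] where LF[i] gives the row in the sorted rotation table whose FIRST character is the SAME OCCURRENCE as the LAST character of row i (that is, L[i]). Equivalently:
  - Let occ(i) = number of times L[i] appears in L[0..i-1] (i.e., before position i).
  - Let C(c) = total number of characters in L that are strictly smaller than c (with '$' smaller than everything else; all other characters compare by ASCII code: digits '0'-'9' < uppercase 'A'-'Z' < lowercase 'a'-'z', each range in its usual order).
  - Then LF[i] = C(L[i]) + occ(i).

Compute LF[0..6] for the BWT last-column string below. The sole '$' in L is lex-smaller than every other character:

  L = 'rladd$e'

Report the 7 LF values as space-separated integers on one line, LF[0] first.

Char counts: '$':1, 'a':1, 'd':2, 'e':1, 'l':1, 'r':1
C (first-col start): C('$')=0, C('a')=1, C('d')=2, C('e')=4, C('l')=5, C('r')=6
L[0]='r': occ=0, LF[0]=C('r')+0=6+0=6
L[1]='l': occ=0, LF[1]=C('l')+0=5+0=5
L[2]='a': occ=0, LF[2]=C('a')+0=1+0=1
L[3]='d': occ=0, LF[3]=C('d')+0=2+0=2
L[4]='d': occ=1, LF[4]=C('d')+1=2+1=3
L[5]='$': occ=0, LF[5]=C('$')+0=0+0=0
L[6]='e': occ=0, LF[6]=C('e')+0=4+0=4

Answer: 6 5 1 2 3 0 4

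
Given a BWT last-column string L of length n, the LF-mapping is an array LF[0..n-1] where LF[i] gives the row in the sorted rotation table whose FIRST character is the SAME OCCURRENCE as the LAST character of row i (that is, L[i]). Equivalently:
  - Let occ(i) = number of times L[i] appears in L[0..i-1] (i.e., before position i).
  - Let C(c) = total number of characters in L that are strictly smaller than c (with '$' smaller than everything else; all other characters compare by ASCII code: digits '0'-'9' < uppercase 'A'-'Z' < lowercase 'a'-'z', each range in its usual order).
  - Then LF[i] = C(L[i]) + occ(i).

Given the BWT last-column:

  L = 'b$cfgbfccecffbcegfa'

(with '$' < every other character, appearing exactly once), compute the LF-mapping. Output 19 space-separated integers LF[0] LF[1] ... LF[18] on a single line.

Answer: 2 0 5 12 17 3 13 6 7 10 8 14 15 4 9 11 18 16 1

Derivation:
Char counts: '$':1, 'a':1, 'b':3, 'c':5, 'e':2, 'f':5, 'g':2
C (first-col start): C('$')=0, C('a')=1, C('b')=2, C('c')=5, C('e')=10, C('f')=12, C('g')=17
L[0]='b': occ=0, LF[0]=C('b')+0=2+0=2
L[1]='$': occ=0, LF[1]=C('$')+0=0+0=0
L[2]='c': occ=0, LF[2]=C('c')+0=5+0=5
L[3]='f': occ=0, LF[3]=C('f')+0=12+0=12
L[4]='g': occ=0, LF[4]=C('g')+0=17+0=17
L[5]='b': occ=1, LF[5]=C('b')+1=2+1=3
L[6]='f': occ=1, LF[6]=C('f')+1=12+1=13
L[7]='c': occ=1, LF[7]=C('c')+1=5+1=6
L[8]='c': occ=2, LF[8]=C('c')+2=5+2=7
L[9]='e': occ=0, LF[9]=C('e')+0=10+0=10
L[10]='c': occ=3, LF[10]=C('c')+3=5+3=8
L[11]='f': occ=2, LF[11]=C('f')+2=12+2=14
L[12]='f': occ=3, LF[12]=C('f')+3=12+3=15
L[13]='b': occ=2, LF[13]=C('b')+2=2+2=4
L[14]='c': occ=4, LF[14]=C('c')+4=5+4=9
L[15]='e': occ=1, LF[15]=C('e')+1=10+1=11
L[16]='g': occ=1, LF[16]=C('g')+1=17+1=18
L[17]='f': occ=4, LF[17]=C('f')+4=12+4=16
L[18]='a': occ=0, LF[18]=C('a')+0=1+0=1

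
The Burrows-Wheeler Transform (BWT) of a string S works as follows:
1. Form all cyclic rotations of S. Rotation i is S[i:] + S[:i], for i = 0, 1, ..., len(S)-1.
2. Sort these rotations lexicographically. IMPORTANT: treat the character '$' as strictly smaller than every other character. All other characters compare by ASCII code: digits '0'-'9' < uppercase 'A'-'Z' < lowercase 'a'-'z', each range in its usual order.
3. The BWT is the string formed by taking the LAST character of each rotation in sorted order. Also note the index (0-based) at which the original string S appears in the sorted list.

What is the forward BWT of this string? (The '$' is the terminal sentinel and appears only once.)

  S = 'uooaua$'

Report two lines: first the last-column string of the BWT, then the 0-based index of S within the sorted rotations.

Answer: auooua$
6

Derivation:
All 7 rotations (rotation i = S[i:]+S[:i]):
  rot[0] = uooaua$
  rot[1] = ooaua$u
  rot[2] = oaua$uo
  rot[3] = aua$uoo
  rot[4] = ua$uooa
  rot[5] = a$uooau
  rot[6] = $uooaua
Sorted (with $ < everything):
  sorted[0] = $uooaua  (last char: 'a')
  sorted[1] = a$uooau  (last char: 'u')
  sorted[2] = aua$uoo  (last char: 'o')
  sorted[3] = oaua$uo  (last char: 'o')
  sorted[4] = ooaua$u  (last char: 'u')
  sorted[5] = ua$uooa  (last char: 'a')
  sorted[6] = uooaua$  (last char: '$')
Last column: auooua$
Original string S is at sorted index 6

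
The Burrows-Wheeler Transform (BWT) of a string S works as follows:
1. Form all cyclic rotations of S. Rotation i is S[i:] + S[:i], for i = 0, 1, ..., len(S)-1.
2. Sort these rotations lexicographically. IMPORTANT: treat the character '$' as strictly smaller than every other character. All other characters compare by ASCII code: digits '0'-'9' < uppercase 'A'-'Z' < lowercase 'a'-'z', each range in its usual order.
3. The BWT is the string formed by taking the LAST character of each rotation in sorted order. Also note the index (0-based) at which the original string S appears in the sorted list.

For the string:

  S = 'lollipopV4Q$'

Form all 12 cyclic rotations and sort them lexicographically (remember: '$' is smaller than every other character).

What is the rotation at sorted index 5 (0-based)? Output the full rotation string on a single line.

All 12 rotations (rotation i = S[i:]+S[:i]):
  rot[0] = lollipopV4Q$
  rot[1] = ollipopV4Q$l
  rot[2] = llipopV4Q$lo
  rot[3] = lipopV4Q$lol
  rot[4] = ipopV4Q$loll
  rot[5] = popV4Q$lolli
  rot[6] = opV4Q$lollip
  rot[7] = pV4Q$lollipo
  rot[8] = V4Q$lollipop
  rot[9] = 4Q$lollipopV
  rot[10] = Q$lollipopV4
  rot[11] = $lollipopV4Q
Sorted (with $ < everything):
  sorted[0] = $lollipopV4Q
  sorted[1] = 4Q$lollipopV
  sorted[2] = Q$lollipopV4
  sorted[3] = V4Q$lollipop
  sorted[4] = ipopV4Q$loll
  sorted[5] = lipopV4Q$lol
  sorted[6] = llipopV4Q$lo
  sorted[7] = lollipopV4Q$
  sorted[8] = ollipopV4Q$l
  sorted[9] = opV4Q$lollip
  sorted[10] = pV4Q$lollipo
  sorted[11] = popV4Q$lolli
sorted[5] = lipopV4Q$lol

Answer: lipopV4Q$lol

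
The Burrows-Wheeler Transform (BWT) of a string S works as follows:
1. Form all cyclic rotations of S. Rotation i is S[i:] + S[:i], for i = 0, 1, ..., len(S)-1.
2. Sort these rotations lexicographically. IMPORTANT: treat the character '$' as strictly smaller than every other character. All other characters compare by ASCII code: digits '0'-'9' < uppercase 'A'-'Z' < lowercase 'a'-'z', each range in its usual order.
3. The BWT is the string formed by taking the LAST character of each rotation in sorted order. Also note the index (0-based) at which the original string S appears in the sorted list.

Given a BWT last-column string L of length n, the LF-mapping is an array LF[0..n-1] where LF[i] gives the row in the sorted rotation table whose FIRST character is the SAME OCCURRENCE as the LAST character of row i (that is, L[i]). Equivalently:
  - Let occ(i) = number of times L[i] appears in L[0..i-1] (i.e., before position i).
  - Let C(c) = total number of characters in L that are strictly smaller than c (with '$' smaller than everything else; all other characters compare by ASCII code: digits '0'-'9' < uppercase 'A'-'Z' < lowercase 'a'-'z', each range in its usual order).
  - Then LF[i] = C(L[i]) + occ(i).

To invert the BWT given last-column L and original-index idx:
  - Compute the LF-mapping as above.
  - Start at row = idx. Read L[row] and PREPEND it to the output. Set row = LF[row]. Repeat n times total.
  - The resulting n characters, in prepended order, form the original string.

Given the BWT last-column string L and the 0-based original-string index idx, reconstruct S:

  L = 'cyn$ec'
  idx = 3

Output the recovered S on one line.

Answer: encyc$

Derivation:
LF mapping: 1 5 4 0 3 2
Walk LF starting at row 3, prepending L[row]:
  step 1: row=3, L[3]='$', prepend. Next row=LF[3]=0
  step 2: row=0, L[0]='c', prepend. Next row=LF[0]=1
  step 3: row=1, L[1]='y', prepend. Next row=LF[1]=5
  step 4: row=5, L[5]='c', prepend. Next row=LF[5]=2
  step 5: row=2, L[2]='n', prepend. Next row=LF[2]=4
  step 6: row=4, L[4]='e', prepend. Next row=LF[4]=3
Reversed output: encyc$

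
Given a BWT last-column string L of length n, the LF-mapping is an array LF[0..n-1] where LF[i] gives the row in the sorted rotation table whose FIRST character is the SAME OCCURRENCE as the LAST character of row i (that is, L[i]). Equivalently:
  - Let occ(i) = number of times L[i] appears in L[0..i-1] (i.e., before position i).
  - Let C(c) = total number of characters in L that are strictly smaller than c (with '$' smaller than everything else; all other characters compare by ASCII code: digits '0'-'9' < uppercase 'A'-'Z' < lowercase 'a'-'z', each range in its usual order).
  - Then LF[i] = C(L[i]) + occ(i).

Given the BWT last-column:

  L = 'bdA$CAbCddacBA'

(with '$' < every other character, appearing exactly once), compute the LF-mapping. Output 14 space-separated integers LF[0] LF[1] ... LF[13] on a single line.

Char counts: '$':1, 'A':3, 'B':1, 'C':2, 'a':1, 'b':2, 'c':1, 'd':3
C (first-col start): C('$')=0, C('A')=1, C('B')=4, C('C')=5, C('a')=7, C('b')=8, C('c')=10, C('d')=11
L[0]='b': occ=0, LF[0]=C('b')+0=8+0=8
L[1]='d': occ=0, LF[1]=C('d')+0=11+0=11
L[2]='A': occ=0, LF[2]=C('A')+0=1+0=1
L[3]='$': occ=0, LF[3]=C('$')+0=0+0=0
L[4]='C': occ=0, LF[4]=C('C')+0=5+0=5
L[5]='A': occ=1, LF[5]=C('A')+1=1+1=2
L[6]='b': occ=1, LF[6]=C('b')+1=8+1=9
L[7]='C': occ=1, LF[7]=C('C')+1=5+1=6
L[8]='d': occ=1, LF[8]=C('d')+1=11+1=12
L[9]='d': occ=2, LF[9]=C('d')+2=11+2=13
L[10]='a': occ=0, LF[10]=C('a')+0=7+0=7
L[11]='c': occ=0, LF[11]=C('c')+0=10+0=10
L[12]='B': occ=0, LF[12]=C('B')+0=4+0=4
L[13]='A': occ=2, LF[13]=C('A')+2=1+2=3

Answer: 8 11 1 0 5 2 9 6 12 13 7 10 4 3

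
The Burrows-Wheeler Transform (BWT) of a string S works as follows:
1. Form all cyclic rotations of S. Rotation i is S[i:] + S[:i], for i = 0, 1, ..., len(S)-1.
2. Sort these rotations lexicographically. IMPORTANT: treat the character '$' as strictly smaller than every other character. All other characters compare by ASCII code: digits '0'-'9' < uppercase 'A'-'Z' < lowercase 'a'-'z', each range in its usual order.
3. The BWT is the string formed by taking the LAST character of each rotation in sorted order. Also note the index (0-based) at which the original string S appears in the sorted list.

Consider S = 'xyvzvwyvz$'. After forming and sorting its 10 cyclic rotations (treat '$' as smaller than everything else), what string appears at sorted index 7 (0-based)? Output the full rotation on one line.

Answer: yvzvwyvz$x

Derivation:
All 10 rotations (rotation i = S[i:]+S[:i]):
  rot[0] = xyvzvwyvz$
  rot[1] = yvzvwyvz$x
  rot[2] = vzvwyvz$xy
  rot[3] = zvwyvz$xyv
  rot[4] = vwyvz$xyvz
  rot[5] = wyvz$xyvzv
  rot[6] = yvz$xyvzvw
  rot[7] = vz$xyvzvwy
  rot[8] = z$xyvzvwyv
  rot[9] = $xyvzvwyvz
Sorted (with $ < everything):
  sorted[0] = $xyvzvwyvz
  sorted[1] = vwyvz$xyvz
  sorted[2] = vz$xyvzvwy
  sorted[3] = vzvwyvz$xy
  sorted[4] = wyvz$xyvzv
  sorted[5] = xyvzvwyvz$
  sorted[6] = yvz$xyvzvw
  sorted[7] = yvzvwyvz$x
  sorted[8] = z$xyvzvwyv
  sorted[9] = zvwyvz$xyv
sorted[7] = yvzvwyvz$x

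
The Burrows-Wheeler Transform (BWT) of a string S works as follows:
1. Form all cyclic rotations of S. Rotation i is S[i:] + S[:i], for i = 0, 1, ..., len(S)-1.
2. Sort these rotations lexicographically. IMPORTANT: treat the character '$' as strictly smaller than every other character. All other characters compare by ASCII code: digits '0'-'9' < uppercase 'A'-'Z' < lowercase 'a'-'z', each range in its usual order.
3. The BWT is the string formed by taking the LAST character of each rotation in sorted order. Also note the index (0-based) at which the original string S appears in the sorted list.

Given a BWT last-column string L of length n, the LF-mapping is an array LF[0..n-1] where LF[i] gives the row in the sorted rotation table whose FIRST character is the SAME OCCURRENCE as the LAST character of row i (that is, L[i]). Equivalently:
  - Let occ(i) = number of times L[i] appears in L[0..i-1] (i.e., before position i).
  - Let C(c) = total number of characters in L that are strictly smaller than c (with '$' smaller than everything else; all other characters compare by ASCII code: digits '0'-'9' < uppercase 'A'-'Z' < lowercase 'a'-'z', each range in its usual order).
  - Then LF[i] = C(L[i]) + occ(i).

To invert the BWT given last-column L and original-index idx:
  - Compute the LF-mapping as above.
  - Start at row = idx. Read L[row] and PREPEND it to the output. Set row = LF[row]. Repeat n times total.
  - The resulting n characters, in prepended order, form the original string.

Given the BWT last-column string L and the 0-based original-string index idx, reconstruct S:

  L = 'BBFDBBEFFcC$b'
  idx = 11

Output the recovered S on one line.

Answer: bcFEDBBCFFBB$

Derivation:
LF mapping: 1 2 8 6 3 4 7 9 10 12 5 0 11
Walk LF starting at row 11, prepending L[row]:
  step 1: row=11, L[11]='$', prepend. Next row=LF[11]=0
  step 2: row=0, L[0]='B', prepend. Next row=LF[0]=1
  step 3: row=1, L[1]='B', prepend. Next row=LF[1]=2
  step 4: row=2, L[2]='F', prepend. Next row=LF[2]=8
  step 5: row=8, L[8]='F', prepend. Next row=LF[8]=10
  step 6: row=10, L[10]='C', prepend. Next row=LF[10]=5
  step 7: row=5, L[5]='B', prepend. Next row=LF[5]=4
  step 8: row=4, L[4]='B', prepend. Next row=LF[4]=3
  step 9: row=3, L[3]='D', prepend. Next row=LF[3]=6
  step 10: row=6, L[6]='E', prepend. Next row=LF[6]=7
  step 11: row=7, L[7]='F', prepend. Next row=LF[7]=9
  step 12: row=9, L[9]='c', prepend. Next row=LF[9]=12
  step 13: row=12, L[12]='b', prepend. Next row=LF[12]=11
Reversed output: bcFEDBBCFFBB$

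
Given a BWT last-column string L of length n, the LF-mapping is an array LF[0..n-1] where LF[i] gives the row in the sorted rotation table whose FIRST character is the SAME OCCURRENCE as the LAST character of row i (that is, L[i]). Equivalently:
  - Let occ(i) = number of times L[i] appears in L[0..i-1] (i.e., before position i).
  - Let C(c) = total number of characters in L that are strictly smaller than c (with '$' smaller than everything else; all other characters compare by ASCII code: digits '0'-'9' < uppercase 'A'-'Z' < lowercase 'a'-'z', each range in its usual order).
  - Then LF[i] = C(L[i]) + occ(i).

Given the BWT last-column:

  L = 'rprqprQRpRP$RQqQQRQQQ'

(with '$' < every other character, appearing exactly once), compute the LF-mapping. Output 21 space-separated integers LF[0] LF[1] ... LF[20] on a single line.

Char counts: '$':1, 'P':1, 'Q':7, 'R':4, 'p':3, 'q':2, 'r':3
C (first-col start): C('$')=0, C('P')=1, C('Q')=2, C('R')=9, C('p')=13, C('q')=16, C('r')=18
L[0]='r': occ=0, LF[0]=C('r')+0=18+0=18
L[1]='p': occ=0, LF[1]=C('p')+0=13+0=13
L[2]='r': occ=1, LF[2]=C('r')+1=18+1=19
L[3]='q': occ=0, LF[3]=C('q')+0=16+0=16
L[4]='p': occ=1, LF[4]=C('p')+1=13+1=14
L[5]='r': occ=2, LF[5]=C('r')+2=18+2=20
L[6]='Q': occ=0, LF[6]=C('Q')+0=2+0=2
L[7]='R': occ=0, LF[7]=C('R')+0=9+0=9
L[8]='p': occ=2, LF[8]=C('p')+2=13+2=15
L[9]='R': occ=1, LF[9]=C('R')+1=9+1=10
L[10]='P': occ=0, LF[10]=C('P')+0=1+0=1
L[11]='$': occ=0, LF[11]=C('$')+0=0+0=0
L[12]='R': occ=2, LF[12]=C('R')+2=9+2=11
L[13]='Q': occ=1, LF[13]=C('Q')+1=2+1=3
L[14]='q': occ=1, LF[14]=C('q')+1=16+1=17
L[15]='Q': occ=2, LF[15]=C('Q')+2=2+2=4
L[16]='Q': occ=3, LF[16]=C('Q')+3=2+3=5
L[17]='R': occ=3, LF[17]=C('R')+3=9+3=12
L[18]='Q': occ=4, LF[18]=C('Q')+4=2+4=6
L[19]='Q': occ=5, LF[19]=C('Q')+5=2+5=7
L[20]='Q': occ=6, LF[20]=C('Q')+6=2+6=8

Answer: 18 13 19 16 14 20 2 9 15 10 1 0 11 3 17 4 5 12 6 7 8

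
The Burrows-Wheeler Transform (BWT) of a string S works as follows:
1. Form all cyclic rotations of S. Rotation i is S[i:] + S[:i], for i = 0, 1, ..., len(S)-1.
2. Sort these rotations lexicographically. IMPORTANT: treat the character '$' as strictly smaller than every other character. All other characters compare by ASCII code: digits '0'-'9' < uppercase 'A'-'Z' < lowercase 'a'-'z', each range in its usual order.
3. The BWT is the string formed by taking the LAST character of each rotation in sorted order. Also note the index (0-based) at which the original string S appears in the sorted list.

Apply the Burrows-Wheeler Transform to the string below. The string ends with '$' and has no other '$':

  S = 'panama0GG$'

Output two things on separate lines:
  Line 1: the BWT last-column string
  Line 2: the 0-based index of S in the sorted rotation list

Answer: GaG0mnpaa$
9

Derivation:
All 10 rotations (rotation i = S[i:]+S[:i]):
  rot[0] = panama0GG$
  rot[1] = anama0GG$p
  rot[2] = nama0GG$pa
  rot[3] = ama0GG$pan
  rot[4] = ma0GG$pana
  rot[5] = a0GG$panam
  rot[6] = 0GG$panama
  rot[7] = GG$panama0
  rot[8] = G$panama0G
  rot[9] = $panama0GG
Sorted (with $ < everything):
  sorted[0] = $panama0GG  (last char: 'G')
  sorted[1] = 0GG$panama  (last char: 'a')
  sorted[2] = G$panama0G  (last char: 'G')
  sorted[3] = GG$panama0  (last char: '0')
  sorted[4] = a0GG$panam  (last char: 'm')
  sorted[5] = ama0GG$pan  (last char: 'n')
  sorted[6] = anama0GG$p  (last char: 'p')
  sorted[7] = ma0GG$pana  (last char: 'a')
  sorted[8] = nama0GG$pa  (last char: 'a')
  sorted[9] = panama0GG$  (last char: '$')
Last column: GaG0mnpaa$
Original string S is at sorted index 9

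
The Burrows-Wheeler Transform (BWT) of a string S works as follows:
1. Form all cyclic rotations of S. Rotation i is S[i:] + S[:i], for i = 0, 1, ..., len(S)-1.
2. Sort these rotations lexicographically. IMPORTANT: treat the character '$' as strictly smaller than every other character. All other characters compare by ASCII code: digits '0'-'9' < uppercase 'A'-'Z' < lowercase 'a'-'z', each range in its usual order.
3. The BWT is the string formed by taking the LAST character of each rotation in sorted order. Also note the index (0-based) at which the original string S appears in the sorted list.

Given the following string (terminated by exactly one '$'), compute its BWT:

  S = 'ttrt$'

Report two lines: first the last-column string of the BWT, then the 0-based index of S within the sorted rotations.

Answer: ttrt$
4

Derivation:
All 5 rotations (rotation i = S[i:]+S[:i]):
  rot[0] = ttrt$
  rot[1] = trt$t
  rot[2] = rt$tt
  rot[3] = t$ttr
  rot[4] = $ttrt
Sorted (with $ < everything):
  sorted[0] = $ttrt  (last char: 't')
  sorted[1] = rt$tt  (last char: 't')
  sorted[2] = t$ttr  (last char: 'r')
  sorted[3] = trt$t  (last char: 't')
  sorted[4] = ttrt$  (last char: '$')
Last column: ttrt$
Original string S is at sorted index 4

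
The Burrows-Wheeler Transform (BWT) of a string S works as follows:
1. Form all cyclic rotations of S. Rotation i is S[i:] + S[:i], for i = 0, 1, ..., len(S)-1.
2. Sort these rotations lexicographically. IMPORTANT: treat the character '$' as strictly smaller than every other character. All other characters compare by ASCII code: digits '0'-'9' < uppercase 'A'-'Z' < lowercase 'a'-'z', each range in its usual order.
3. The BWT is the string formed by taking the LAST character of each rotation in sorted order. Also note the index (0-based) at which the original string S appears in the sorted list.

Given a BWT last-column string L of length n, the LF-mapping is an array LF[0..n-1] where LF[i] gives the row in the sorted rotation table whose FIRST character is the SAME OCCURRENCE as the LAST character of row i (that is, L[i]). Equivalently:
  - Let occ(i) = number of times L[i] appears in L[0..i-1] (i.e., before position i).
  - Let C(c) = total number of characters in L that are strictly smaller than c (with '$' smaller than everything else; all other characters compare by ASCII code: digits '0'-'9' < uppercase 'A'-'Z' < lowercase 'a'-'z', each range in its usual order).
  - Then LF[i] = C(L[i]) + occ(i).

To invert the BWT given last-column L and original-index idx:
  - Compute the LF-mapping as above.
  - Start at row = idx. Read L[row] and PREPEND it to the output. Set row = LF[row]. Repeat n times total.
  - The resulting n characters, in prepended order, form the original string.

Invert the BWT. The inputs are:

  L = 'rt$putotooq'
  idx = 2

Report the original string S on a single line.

LF mapping: 6 7 0 4 10 8 1 9 2 3 5
Walk LF starting at row 2, prepending L[row]:
  step 1: row=2, L[2]='$', prepend. Next row=LF[2]=0
  step 2: row=0, L[0]='r', prepend. Next row=LF[0]=6
  step 3: row=6, L[6]='o', prepend. Next row=LF[6]=1
  step 4: row=1, L[1]='t', prepend. Next row=LF[1]=7
  step 5: row=7, L[7]='t', prepend. Next row=LF[7]=9
  step 6: row=9, L[9]='o', prepend. Next row=LF[9]=3
  step 7: row=3, L[3]='p', prepend. Next row=LF[3]=4
  step 8: row=4, L[4]='u', prepend. Next row=LF[4]=10
  step 9: row=10, L[10]='q', prepend. Next row=LF[10]=5
  step 10: row=5, L[5]='t', prepend. Next row=LF[5]=8
  step 11: row=8, L[8]='o', prepend. Next row=LF[8]=2
Reversed output: otqupottor$

Answer: otqupottor$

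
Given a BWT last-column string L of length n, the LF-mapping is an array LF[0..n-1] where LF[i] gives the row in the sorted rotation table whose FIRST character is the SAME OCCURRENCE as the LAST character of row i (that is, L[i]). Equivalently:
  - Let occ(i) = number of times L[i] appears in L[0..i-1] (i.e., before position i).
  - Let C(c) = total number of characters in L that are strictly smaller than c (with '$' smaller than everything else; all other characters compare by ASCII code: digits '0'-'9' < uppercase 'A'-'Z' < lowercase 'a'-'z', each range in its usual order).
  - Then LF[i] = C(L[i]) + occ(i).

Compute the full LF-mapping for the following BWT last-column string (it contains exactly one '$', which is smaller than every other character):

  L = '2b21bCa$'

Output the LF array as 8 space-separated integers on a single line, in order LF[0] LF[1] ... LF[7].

Answer: 2 6 3 1 7 4 5 0

Derivation:
Char counts: '$':1, '1':1, '2':2, 'C':1, 'a':1, 'b':2
C (first-col start): C('$')=0, C('1')=1, C('2')=2, C('C')=4, C('a')=5, C('b')=6
L[0]='2': occ=0, LF[0]=C('2')+0=2+0=2
L[1]='b': occ=0, LF[1]=C('b')+0=6+0=6
L[2]='2': occ=1, LF[2]=C('2')+1=2+1=3
L[3]='1': occ=0, LF[3]=C('1')+0=1+0=1
L[4]='b': occ=1, LF[4]=C('b')+1=6+1=7
L[5]='C': occ=0, LF[5]=C('C')+0=4+0=4
L[6]='a': occ=0, LF[6]=C('a')+0=5+0=5
L[7]='$': occ=0, LF[7]=C('$')+0=0+0=0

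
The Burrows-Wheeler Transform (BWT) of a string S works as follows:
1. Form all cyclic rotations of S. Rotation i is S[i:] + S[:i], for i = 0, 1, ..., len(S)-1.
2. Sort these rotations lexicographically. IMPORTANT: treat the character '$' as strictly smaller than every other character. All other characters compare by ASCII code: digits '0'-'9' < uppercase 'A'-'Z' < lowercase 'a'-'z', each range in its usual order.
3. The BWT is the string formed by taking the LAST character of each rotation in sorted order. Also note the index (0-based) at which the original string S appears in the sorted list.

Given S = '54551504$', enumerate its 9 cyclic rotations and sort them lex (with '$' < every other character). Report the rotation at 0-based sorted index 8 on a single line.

Answer: 551504$54

Derivation:
All 9 rotations (rotation i = S[i:]+S[:i]):
  rot[0] = 54551504$
  rot[1] = 4551504$5
  rot[2] = 551504$54
  rot[3] = 51504$545
  rot[4] = 1504$5455
  rot[5] = 504$54551
  rot[6] = 04$545515
  rot[7] = 4$5455150
  rot[8] = $54551504
Sorted (with $ < everything):
  sorted[0] = $54551504
  sorted[1] = 04$545515
  sorted[2] = 1504$5455
  sorted[3] = 4$5455150
  sorted[4] = 4551504$5
  sorted[5] = 504$54551
  sorted[6] = 51504$545
  sorted[7] = 54551504$
  sorted[8] = 551504$54
sorted[8] = 551504$54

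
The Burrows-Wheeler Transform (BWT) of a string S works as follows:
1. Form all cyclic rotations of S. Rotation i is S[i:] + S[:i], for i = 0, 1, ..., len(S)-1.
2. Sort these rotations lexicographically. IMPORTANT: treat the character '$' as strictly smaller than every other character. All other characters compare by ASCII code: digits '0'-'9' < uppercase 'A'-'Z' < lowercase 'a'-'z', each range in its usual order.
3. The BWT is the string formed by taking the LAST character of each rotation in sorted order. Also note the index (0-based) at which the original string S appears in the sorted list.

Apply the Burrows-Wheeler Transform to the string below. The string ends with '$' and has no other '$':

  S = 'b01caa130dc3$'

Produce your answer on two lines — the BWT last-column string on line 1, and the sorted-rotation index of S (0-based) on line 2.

All 13 rotations (rotation i = S[i:]+S[:i]):
  rot[0] = b01caa130dc3$
  rot[1] = 01caa130dc3$b
  rot[2] = 1caa130dc3$b0
  rot[3] = caa130dc3$b01
  rot[4] = aa130dc3$b01c
  rot[5] = a130dc3$b01ca
  rot[6] = 130dc3$b01caa
  rot[7] = 30dc3$b01caa1
  rot[8] = 0dc3$b01caa13
  rot[9] = dc3$b01caa130
  rot[10] = c3$b01caa130d
  rot[11] = 3$b01caa130dc
  rot[12] = $b01caa130dc3
Sorted (with $ < everything):
  sorted[0] = $b01caa130dc3  (last char: '3')
  sorted[1] = 01caa130dc3$b  (last char: 'b')
  sorted[2] = 0dc3$b01caa13  (last char: '3')
  sorted[3] = 130dc3$b01caa  (last char: 'a')
  sorted[4] = 1caa130dc3$b0  (last char: '0')
  sorted[5] = 3$b01caa130dc  (last char: 'c')
  sorted[6] = 30dc3$b01caa1  (last char: '1')
  sorted[7] = a130dc3$b01ca  (last char: 'a')
  sorted[8] = aa130dc3$b01c  (last char: 'c')
  sorted[9] = b01caa130dc3$  (last char: '$')
  sorted[10] = c3$b01caa130d  (last char: 'd')
  sorted[11] = caa130dc3$b01  (last char: '1')
  sorted[12] = dc3$b01caa130  (last char: '0')
Last column: 3b3a0c1ac$d10
Original string S is at sorted index 9

Answer: 3b3a0c1ac$d10
9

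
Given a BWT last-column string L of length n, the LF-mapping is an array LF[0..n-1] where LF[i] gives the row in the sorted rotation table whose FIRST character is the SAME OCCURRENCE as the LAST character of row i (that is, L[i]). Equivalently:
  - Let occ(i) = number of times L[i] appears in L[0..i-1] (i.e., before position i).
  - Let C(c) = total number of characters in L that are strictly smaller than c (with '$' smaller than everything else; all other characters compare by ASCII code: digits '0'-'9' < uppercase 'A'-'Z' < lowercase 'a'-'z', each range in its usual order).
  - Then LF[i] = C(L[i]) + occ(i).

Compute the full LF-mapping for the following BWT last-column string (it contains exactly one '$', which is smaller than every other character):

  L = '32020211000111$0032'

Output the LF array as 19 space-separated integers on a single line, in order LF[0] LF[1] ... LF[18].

Char counts: '$':1, '0':7, '1':5, '2':4, '3':2
C (first-col start): C('$')=0, C('0')=1, C('1')=8, C('2')=13, C('3')=17
L[0]='3': occ=0, LF[0]=C('3')+0=17+0=17
L[1]='2': occ=0, LF[1]=C('2')+0=13+0=13
L[2]='0': occ=0, LF[2]=C('0')+0=1+0=1
L[3]='2': occ=1, LF[3]=C('2')+1=13+1=14
L[4]='0': occ=1, LF[4]=C('0')+1=1+1=2
L[5]='2': occ=2, LF[5]=C('2')+2=13+2=15
L[6]='1': occ=0, LF[6]=C('1')+0=8+0=8
L[7]='1': occ=1, LF[7]=C('1')+1=8+1=9
L[8]='0': occ=2, LF[8]=C('0')+2=1+2=3
L[9]='0': occ=3, LF[9]=C('0')+3=1+3=4
L[10]='0': occ=4, LF[10]=C('0')+4=1+4=5
L[11]='1': occ=2, LF[11]=C('1')+2=8+2=10
L[12]='1': occ=3, LF[12]=C('1')+3=8+3=11
L[13]='1': occ=4, LF[13]=C('1')+4=8+4=12
L[14]='$': occ=0, LF[14]=C('$')+0=0+0=0
L[15]='0': occ=5, LF[15]=C('0')+5=1+5=6
L[16]='0': occ=6, LF[16]=C('0')+6=1+6=7
L[17]='3': occ=1, LF[17]=C('3')+1=17+1=18
L[18]='2': occ=3, LF[18]=C('2')+3=13+3=16

Answer: 17 13 1 14 2 15 8 9 3 4 5 10 11 12 0 6 7 18 16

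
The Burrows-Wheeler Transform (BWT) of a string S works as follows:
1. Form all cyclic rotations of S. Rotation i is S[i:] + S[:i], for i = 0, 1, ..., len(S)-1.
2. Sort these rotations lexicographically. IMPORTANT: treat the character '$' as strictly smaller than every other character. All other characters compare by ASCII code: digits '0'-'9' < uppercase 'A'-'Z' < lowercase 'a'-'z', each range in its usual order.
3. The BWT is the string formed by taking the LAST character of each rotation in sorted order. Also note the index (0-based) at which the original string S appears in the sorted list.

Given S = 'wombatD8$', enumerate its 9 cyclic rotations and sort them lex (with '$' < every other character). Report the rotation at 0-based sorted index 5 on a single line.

Answer: mbatD8$wo

Derivation:
All 9 rotations (rotation i = S[i:]+S[:i]):
  rot[0] = wombatD8$
  rot[1] = ombatD8$w
  rot[2] = mbatD8$wo
  rot[3] = batD8$wom
  rot[4] = atD8$womb
  rot[5] = tD8$womba
  rot[6] = D8$wombat
  rot[7] = 8$wombatD
  rot[8] = $wombatD8
Sorted (with $ < everything):
  sorted[0] = $wombatD8
  sorted[1] = 8$wombatD
  sorted[2] = D8$wombat
  sorted[3] = atD8$womb
  sorted[4] = batD8$wom
  sorted[5] = mbatD8$wo
  sorted[6] = ombatD8$w
  sorted[7] = tD8$womba
  sorted[8] = wombatD8$
sorted[5] = mbatD8$wo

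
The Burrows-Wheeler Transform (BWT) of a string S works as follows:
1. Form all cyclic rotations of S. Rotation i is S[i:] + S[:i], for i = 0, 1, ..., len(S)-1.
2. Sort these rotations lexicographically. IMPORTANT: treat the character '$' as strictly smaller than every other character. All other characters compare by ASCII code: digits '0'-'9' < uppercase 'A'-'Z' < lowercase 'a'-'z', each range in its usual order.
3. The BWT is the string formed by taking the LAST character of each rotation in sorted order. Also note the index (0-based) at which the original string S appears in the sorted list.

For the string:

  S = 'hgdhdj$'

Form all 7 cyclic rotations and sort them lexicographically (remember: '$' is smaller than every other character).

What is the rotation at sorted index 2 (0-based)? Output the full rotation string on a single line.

All 7 rotations (rotation i = S[i:]+S[:i]):
  rot[0] = hgdhdj$
  rot[1] = gdhdj$h
  rot[2] = dhdj$hg
  rot[3] = hdj$hgd
  rot[4] = dj$hgdh
  rot[5] = j$hgdhd
  rot[6] = $hgdhdj
Sorted (with $ < everything):
  sorted[0] = $hgdhdj
  sorted[1] = dhdj$hg
  sorted[2] = dj$hgdh
  sorted[3] = gdhdj$h
  sorted[4] = hdj$hgd
  sorted[5] = hgdhdj$
  sorted[6] = j$hgdhd
sorted[2] = dj$hgdh

Answer: dj$hgdh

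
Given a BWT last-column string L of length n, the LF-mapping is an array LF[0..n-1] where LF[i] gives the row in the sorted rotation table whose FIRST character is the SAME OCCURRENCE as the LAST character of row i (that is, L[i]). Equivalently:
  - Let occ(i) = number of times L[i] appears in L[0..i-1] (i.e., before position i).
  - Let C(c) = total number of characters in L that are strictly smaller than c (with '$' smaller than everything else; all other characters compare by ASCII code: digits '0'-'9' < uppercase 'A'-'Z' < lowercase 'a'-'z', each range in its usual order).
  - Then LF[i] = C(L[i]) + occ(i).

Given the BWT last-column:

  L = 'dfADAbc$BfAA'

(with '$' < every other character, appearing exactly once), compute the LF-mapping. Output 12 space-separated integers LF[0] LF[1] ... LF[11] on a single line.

Char counts: '$':1, 'A':4, 'B':1, 'D':1, 'b':1, 'c':1, 'd':1, 'f':2
C (first-col start): C('$')=0, C('A')=1, C('B')=5, C('D')=6, C('b')=7, C('c')=8, C('d')=9, C('f')=10
L[0]='d': occ=0, LF[0]=C('d')+0=9+0=9
L[1]='f': occ=0, LF[1]=C('f')+0=10+0=10
L[2]='A': occ=0, LF[2]=C('A')+0=1+0=1
L[3]='D': occ=0, LF[3]=C('D')+0=6+0=6
L[4]='A': occ=1, LF[4]=C('A')+1=1+1=2
L[5]='b': occ=0, LF[5]=C('b')+0=7+0=7
L[6]='c': occ=0, LF[6]=C('c')+0=8+0=8
L[7]='$': occ=0, LF[7]=C('$')+0=0+0=0
L[8]='B': occ=0, LF[8]=C('B')+0=5+0=5
L[9]='f': occ=1, LF[9]=C('f')+1=10+1=11
L[10]='A': occ=2, LF[10]=C('A')+2=1+2=3
L[11]='A': occ=3, LF[11]=C('A')+3=1+3=4

Answer: 9 10 1 6 2 7 8 0 5 11 3 4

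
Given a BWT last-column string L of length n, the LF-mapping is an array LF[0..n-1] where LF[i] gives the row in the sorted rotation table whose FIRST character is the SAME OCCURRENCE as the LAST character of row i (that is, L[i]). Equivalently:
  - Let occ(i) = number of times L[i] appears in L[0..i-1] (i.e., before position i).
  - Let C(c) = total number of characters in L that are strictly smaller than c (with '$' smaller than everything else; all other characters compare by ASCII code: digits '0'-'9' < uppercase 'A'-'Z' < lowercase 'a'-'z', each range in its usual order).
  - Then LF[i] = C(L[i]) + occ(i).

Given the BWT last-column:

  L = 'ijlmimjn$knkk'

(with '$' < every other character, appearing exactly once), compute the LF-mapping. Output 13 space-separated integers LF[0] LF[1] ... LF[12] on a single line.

Char counts: '$':1, 'i':2, 'j':2, 'k':3, 'l':1, 'm':2, 'n':2
C (first-col start): C('$')=0, C('i')=1, C('j')=3, C('k')=5, C('l')=8, C('m')=9, C('n')=11
L[0]='i': occ=0, LF[0]=C('i')+0=1+0=1
L[1]='j': occ=0, LF[1]=C('j')+0=3+0=3
L[2]='l': occ=0, LF[2]=C('l')+0=8+0=8
L[3]='m': occ=0, LF[3]=C('m')+0=9+0=9
L[4]='i': occ=1, LF[4]=C('i')+1=1+1=2
L[5]='m': occ=1, LF[5]=C('m')+1=9+1=10
L[6]='j': occ=1, LF[6]=C('j')+1=3+1=4
L[7]='n': occ=0, LF[7]=C('n')+0=11+0=11
L[8]='$': occ=0, LF[8]=C('$')+0=0+0=0
L[9]='k': occ=0, LF[9]=C('k')+0=5+0=5
L[10]='n': occ=1, LF[10]=C('n')+1=11+1=12
L[11]='k': occ=1, LF[11]=C('k')+1=5+1=6
L[12]='k': occ=2, LF[12]=C('k')+2=5+2=7

Answer: 1 3 8 9 2 10 4 11 0 5 12 6 7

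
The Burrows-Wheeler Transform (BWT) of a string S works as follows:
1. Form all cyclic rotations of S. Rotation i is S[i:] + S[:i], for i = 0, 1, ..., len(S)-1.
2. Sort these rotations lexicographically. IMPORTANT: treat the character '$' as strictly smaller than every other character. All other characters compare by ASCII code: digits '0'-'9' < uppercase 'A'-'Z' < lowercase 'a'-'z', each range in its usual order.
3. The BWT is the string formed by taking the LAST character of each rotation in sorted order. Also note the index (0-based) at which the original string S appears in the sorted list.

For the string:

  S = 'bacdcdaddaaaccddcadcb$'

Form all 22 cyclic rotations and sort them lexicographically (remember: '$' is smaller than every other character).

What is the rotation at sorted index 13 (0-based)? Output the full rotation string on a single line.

All 22 rotations (rotation i = S[i:]+S[:i]):
  rot[0] = bacdcdaddaaaccddcadcb$
  rot[1] = acdcdaddaaaccddcadcb$b
  rot[2] = cdcdaddaaaccddcadcb$ba
  rot[3] = dcdaddaaaccddcadcb$bac
  rot[4] = cdaddaaaccddcadcb$bacd
  rot[5] = daddaaaccddcadcb$bacdc
  rot[6] = addaaaccddcadcb$bacdcd
  rot[7] = ddaaaccddcadcb$bacdcda
  rot[8] = daaaccddcadcb$bacdcdad
  rot[9] = aaaccddcadcb$bacdcdadd
  rot[10] = aaccddcadcb$bacdcdadda
  rot[11] = accddcadcb$bacdcdaddaa
  rot[12] = ccddcadcb$bacdcdaddaaa
  rot[13] = cddcadcb$bacdcdaddaaac
  rot[14] = ddcadcb$bacdcdaddaaacc
  rot[15] = dcadcb$bacdcdaddaaaccd
  rot[16] = cadcb$bacdcdaddaaaccdd
  rot[17] = adcb$bacdcdaddaaaccddc
  rot[18] = dcb$bacdcdaddaaaccddca
  rot[19] = cb$bacdcdaddaaaccddcad
  rot[20] = b$bacdcdaddaaaccddcadc
  rot[21] = $bacdcdaddaaaccddcadcb
Sorted (with $ < everything):
  sorted[0] = $bacdcdaddaaaccddcadcb
  sorted[1] = aaaccddcadcb$bacdcdadd
  sorted[2] = aaccddcadcb$bacdcdadda
  sorted[3] = accddcadcb$bacdcdaddaa
  sorted[4] = acdcdaddaaaccddcadcb$b
  sorted[5] = adcb$bacdcdaddaaaccddc
  sorted[6] = addaaaccddcadcb$bacdcd
  sorted[7] = b$bacdcdaddaaaccddcadc
  sorted[8] = bacdcdaddaaaccddcadcb$
  sorted[9] = cadcb$bacdcdaddaaaccdd
  sorted[10] = cb$bacdcdaddaaaccddcad
  sorted[11] = ccddcadcb$bacdcdaddaaa
  sorted[12] = cdaddaaaccddcadcb$bacd
  sorted[13] = cdcdaddaaaccddcadcb$ba
  sorted[14] = cddcadcb$bacdcdaddaaac
  sorted[15] = daaaccddcadcb$bacdcdad
  sorted[16] = daddaaaccddcadcb$bacdc
  sorted[17] = dcadcb$bacdcdaddaaaccd
  sorted[18] = dcb$bacdcdaddaaaccddca
  sorted[19] = dcdaddaaaccddcadcb$bac
  sorted[20] = ddaaaccddcadcb$bacdcda
  sorted[21] = ddcadcb$bacdcdaddaaacc
sorted[13] = cdcdaddaaaccddcadcb$ba

Answer: cdcdaddaaaccddcadcb$ba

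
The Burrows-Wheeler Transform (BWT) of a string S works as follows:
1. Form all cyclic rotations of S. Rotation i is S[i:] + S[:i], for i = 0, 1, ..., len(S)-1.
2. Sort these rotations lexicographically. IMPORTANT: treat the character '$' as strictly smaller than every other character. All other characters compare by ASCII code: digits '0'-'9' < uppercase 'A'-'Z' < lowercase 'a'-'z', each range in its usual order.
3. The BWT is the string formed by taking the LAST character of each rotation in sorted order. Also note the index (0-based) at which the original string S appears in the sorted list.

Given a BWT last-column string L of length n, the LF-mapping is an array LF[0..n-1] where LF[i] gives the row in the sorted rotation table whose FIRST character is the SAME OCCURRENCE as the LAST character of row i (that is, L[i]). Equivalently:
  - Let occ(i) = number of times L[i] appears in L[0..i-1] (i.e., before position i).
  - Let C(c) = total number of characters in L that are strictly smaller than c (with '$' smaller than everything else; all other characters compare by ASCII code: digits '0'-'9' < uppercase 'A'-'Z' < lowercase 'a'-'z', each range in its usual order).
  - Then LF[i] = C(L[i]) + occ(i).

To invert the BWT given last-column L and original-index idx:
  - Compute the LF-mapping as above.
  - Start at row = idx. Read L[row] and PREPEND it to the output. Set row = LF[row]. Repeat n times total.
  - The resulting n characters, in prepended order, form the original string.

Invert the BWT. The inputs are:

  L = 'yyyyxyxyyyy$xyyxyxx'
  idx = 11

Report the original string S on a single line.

Answer: yxyyyxxyyyyxxyyxyy$

Derivation:
LF mapping: 7 8 9 10 1 11 2 12 13 14 15 0 3 16 17 4 18 5 6
Walk LF starting at row 11, prepending L[row]:
  step 1: row=11, L[11]='$', prepend. Next row=LF[11]=0
  step 2: row=0, L[0]='y', prepend. Next row=LF[0]=7
  step 3: row=7, L[7]='y', prepend. Next row=LF[7]=12
  step 4: row=12, L[12]='x', prepend. Next row=LF[12]=3
  step 5: row=3, L[3]='y', prepend. Next row=LF[3]=10
  step 6: row=10, L[10]='y', prepend. Next row=LF[10]=15
  step 7: row=15, L[15]='x', prepend. Next row=LF[15]=4
  step 8: row=4, L[4]='x', prepend. Next row=LF[4]=1
  step 9: row=1, L[1]='y', prepend. Next row=LF[1]=8
  step 10: row=8, L[8]='y', prepend. Next row=LF[8]=13
  step 11: row=13, L[13]='y', prepend. Next row=LF[13]=16
  step 12: row=16, L[16]='y', prepend. Next row=LF[16]=18
  step 13: row=18, L[18]='x', prepend. Next row=LF[18]=6
  step 14: row=6, L[6]='x', prepend. Next row=LF[6]=2
  step 15: row=2, L[2]='y', prepend. Next row=LF[2]=9
  step 16: row=9, L[9]='y', prepend. Next row=LF[9]=14
  step 17: row=14, L[14]='y', prepend. Next row=LF[14]=17
  step 18: row=17, L[17]='x', prepend. Next row=LF[17]=5
  step 19: row=5, L[5]='y', prepend. Next row=LF[5]=11
Reversed output: yxyyyxxyyyyxxyyxyy$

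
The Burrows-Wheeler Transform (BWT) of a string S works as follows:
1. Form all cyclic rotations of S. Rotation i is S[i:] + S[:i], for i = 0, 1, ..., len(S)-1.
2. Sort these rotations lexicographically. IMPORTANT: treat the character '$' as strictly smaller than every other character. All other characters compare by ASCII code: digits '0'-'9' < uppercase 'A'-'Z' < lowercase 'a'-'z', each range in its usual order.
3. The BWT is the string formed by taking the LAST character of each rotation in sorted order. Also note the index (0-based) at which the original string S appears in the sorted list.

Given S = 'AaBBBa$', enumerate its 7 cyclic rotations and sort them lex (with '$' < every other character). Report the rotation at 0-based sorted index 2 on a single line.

Answer: BBBa$Aa

Derivation:
All 7 rotations (rotation i = S[i:]+S[:i]):
  rot[0] = AaBBBa$
  rot[1] = aBBBa$A
  rot[2] = BBBa$Aa
  rot[3] = BBa$AaB
  rot[4] = Ba$AaBB
  rot[5] = a$AaBBB
  rot[6] = $AaBBBa
Sorted (with $ < everything):
  sorted[0] = $AaBBBa
  sorted[1] = AaBBBa$
  sorted[2] = BBBa$Aa
  sorted[3] = BBa$AaB
  sorted[4] = Ba$AaBB
  sorted[5] = a$AaBBB
  sorted[6] = aBBBa$A
sorted[2] = BBBa$Aa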